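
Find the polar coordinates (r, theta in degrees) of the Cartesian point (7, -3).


r = sqrt(7^2 + (-3)^2) = 7.6158
theta = atan2(-3, 7) = 336.8014 degrees

r = 7.6158, theta = 336.8014 degrees


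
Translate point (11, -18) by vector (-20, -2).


Translation: (x+dx, y+dy) = (11+-20, -18+-2) = (-9, -20)

(-9, -20)


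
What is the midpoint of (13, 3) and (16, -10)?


Midpoint = ((13+16)/2, (3+-10)/2) = (14.5, -3.5)

(14.5, -3.5)


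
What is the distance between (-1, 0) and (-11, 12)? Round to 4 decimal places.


d = sqrt((-11--1)^2 + (12-0)^2) = 15.6205

15.6205


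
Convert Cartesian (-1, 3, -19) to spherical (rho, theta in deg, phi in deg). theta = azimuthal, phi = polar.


rho = sqrt((-1)^2 + 3^2 + (-19)^2) = 19.2614
theta = atan2(3, -1) = 108.4349 deg
phi = acos(-19/19.2614) = 170.5506 deg

rho = 19.2614, theta = 108.4349 deg, phi = 170.5506 deg


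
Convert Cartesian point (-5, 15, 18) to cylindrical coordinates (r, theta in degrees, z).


r = sqrt((-5)^2 + 15^2) = 15.8114
theta = atan2(15, -5) = 108.4349 deg
z = 18

r = 15.8114, theta = 108.4349 deg, z = 18


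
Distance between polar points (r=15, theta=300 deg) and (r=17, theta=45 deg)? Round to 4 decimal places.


d = sqrt(r1^2 + r2^2 - 2*r1*r2*cos(t2-t1))
d = sqrt(15^2 + 17^2 - 2*15*17*cos(45-300)) = 25.4165

25.4165


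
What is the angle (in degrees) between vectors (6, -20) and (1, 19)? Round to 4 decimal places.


dot = 6*1 + -20*19 = -374
|u| = 20.8806, |v| = 19.0263
cos(angle) = -0.9414
angle = 160.288 degrees

160.288 degrees


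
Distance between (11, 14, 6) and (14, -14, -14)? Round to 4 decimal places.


d = sqrt((14-11)^2 + (-14-14)^2 + (-14-6)^2) = 34.5398

34.5398


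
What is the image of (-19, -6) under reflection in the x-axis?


Reflection across x-axis: (x, y) -> (x, -y)
(-19, -6) -> (-19, 6)

(-19, 6)


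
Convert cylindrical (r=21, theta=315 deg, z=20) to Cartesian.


x = 21 * cos(315) = 14.8492
y = 21 * sin(315) = -14.8492
z = 20

(14.8492, -14.8492, 20)


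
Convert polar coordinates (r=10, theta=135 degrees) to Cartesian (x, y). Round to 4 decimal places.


x = 10 * cos(135) = -7.0711
y = 10 * sin(135) = 7.0711

(-7.0711, 7.0711)


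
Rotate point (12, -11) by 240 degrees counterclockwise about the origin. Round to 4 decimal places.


x' = 12*cos(240) - -11*sin(240) = -15.5263
y' = 12*sin(240) + -11*cos(240) = -4.8923

(-15.5263, -4.8923)


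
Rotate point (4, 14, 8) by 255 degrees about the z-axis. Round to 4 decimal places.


x' = 4*cos(255) - 14*sin(255) = 12.4877
y' = 4*sin(255) + 14*cos(255) = -7.4872
z' = 8

(12.4877, -7.4872, 8)


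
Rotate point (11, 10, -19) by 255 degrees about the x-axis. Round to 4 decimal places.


x' = 11
y' = 10*cos(255) - -19*sin(255) = -20.9408
z' = 10*sin(255) + -19*cos(255) = -4.7417

(11, -20.9408, -4.7417)


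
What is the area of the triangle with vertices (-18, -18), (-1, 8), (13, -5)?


Area = |x1(y2-y3) + x2(y3-y1) + x3(y1-y2)| / 2
= |-18*(8--5) + -1*(-5--18) + 13*(-18-8)| / 2
= 292.5

292.5


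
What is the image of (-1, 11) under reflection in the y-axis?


Reflection across y-axis: (x, y) -> (-x, y)
(-1, 11) -> (1, 11)

(1, 11)


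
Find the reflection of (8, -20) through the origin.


Reflection through origin: (x, y) -> (-x, -y)
(8, -20) -> (-8, 20)

(-8, 20)


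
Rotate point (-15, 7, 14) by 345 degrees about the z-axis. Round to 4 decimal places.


x' = -15*cos(345) - 7*sin(345) = -12.6772
y' = -15*sin(345) + 7*cos(345) = 10.6438
z' = 14

(-12.6772, 10.6438, 14)


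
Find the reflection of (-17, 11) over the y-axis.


Reflection across y-axis: (x, y) -> (-x, y)
(-17, 11) -> (17, 11)

(17, 11)


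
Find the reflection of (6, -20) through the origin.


Reflection through origin: (x, y) -> (-x, -y)
(6, -20) -> (-6, 20)

(-6, 20)


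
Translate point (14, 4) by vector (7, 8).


Translation: (x+dx, y+dy) = (14+7, 4+8) = (21, 12)

(21, 12)


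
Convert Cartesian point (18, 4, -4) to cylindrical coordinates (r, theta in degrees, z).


r = sqrt(18^2 + 4^2) = 18.4391
theta = atan2(4, 18) = 12.5288 deg
z = -4

r = 18.4391, theta = 12.5288 deg, z = -4


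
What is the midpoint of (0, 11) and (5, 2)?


Midpoint = ((0+5)/2, (11+2)/2) = (2.5, 6.5)

(2.5, 6.5)


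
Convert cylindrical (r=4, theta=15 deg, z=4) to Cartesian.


x = 4 * cos(15) = 3.8637
y = 4 * sin(15) = 1.0353
z = 4

(3.8637, 1.0353, 4)


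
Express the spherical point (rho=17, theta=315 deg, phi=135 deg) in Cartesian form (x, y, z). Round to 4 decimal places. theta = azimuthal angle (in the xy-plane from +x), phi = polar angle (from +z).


x = 17 * sin(135) * cos(315) = 8.5
y = 17 * sin(135) * sin(315) = -8.5
z = 17 * cos(135) = -12.0208

(8.5, -8.5, -12.0208)


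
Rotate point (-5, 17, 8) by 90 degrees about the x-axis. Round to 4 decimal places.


x' = -5
y' = 17*cos(90) - 8*sin(90) = -8
z' = 17*sin(90) + 8*cos(90) = 17

(-5, -8, 17)


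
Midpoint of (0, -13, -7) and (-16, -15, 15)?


Midpoint = ((0+-16)/2, (-13+-15)/2, (-7+15)/2) = (-8, -14, 4)

(-8, -14, 4)


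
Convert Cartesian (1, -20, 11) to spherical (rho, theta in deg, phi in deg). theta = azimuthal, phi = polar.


rho = sqrt(1^2 + (-20)^2 + 11^2) = 22.8473
theta = atan2(-20, 1) = 272.8624 deg
phi = acos(11/22.8473) = 61.2194 deg

rho = 22.8473, theta = 272.8624 deg, phi = 61.2194 deg


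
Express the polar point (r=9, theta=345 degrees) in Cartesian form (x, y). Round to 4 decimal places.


x = 9 * cos(345) = 8.6933
y = 9 * sin(345) = -2.3294

(8.6933, -2.3294)


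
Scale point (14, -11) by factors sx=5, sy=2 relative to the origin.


Scaling: (x*sx, y*sy) = (14*5, -11*2) = (70, -22)

(70, -22)


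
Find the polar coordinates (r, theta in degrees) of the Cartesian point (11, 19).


r = sqrt(11^2 + 19^2) = 21.9545
theta = atan2(19, 11) = 59.9314 degrees

r = 21.9545, theta = 59.9314 degrees


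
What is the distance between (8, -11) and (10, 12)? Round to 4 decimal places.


d = sqrt((10-8)^2 + (12--11)^2) = 23.0868

23.0868


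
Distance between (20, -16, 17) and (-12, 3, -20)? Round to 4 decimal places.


d = sqrt((-12-20)^2 + (3--16)^2 + (-20-17)^2) = 52.4786

52.4786


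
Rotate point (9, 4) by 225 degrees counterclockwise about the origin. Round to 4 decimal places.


x' = 9*cos(225) - 4*sin(225) = -3.5355
y' = 9*sin(225) + 4*cos(225) = -9.1924

(-3.5355, -9.1924)


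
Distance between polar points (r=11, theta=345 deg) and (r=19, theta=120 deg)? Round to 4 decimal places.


d = sqrt(r1^2 + r2^2 - 2*r1*r2*cos(t2-t1))
d = sqrt(11^2 + 19^2 - 2*11*19*cos(120-345)) = 27.885

27.885


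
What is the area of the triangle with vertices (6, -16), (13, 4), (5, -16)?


Area = |x1(y2-y3) + x2(y3-y1) + x3(y1-y2)| / 2
= |6*(4--16) + 13*(-16--16) + 5*(-16-4)| / 2
= 10

10


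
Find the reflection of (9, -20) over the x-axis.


Reflection across x-axis: (x, y) -> (x, -y)
(9, -20) -> (9, 20)

(9, 20)


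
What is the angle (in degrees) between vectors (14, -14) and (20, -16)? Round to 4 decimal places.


dot = 14*20 + -14*-16 = 504
|u| = 19.799, |v| = 25.6125
cos(angle) = 0.9939
angle = 6.3402 degrees

6.3402 degrees


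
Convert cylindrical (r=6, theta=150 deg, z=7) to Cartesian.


x = 6 * cos(150) = -5.1962
y = 6 * sin(150) = 3
z = 7

(-5.1962, 3, 7)


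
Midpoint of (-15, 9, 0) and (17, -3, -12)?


Midpoint = ((-15+17)/2, (9+-3)/2, (0+-12)/2) = (1, 3, -6)

(1, 3, -6)


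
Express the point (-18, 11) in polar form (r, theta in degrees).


r = sqrt((-18)^2 + 11^2) = 21.095
theta = atan2(11, -18) = 148.5704 degrees

r = 21.095, theta = 148.5704 degrees


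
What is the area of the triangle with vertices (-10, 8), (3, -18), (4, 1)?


Area = |x1(y2-y3) + x2(y3-y1) + x3(y1-y2)| / 2
= |-10*(-18-1) + 3*(1-8) + 4*(8--18)| / 2
= 136.5

136.5


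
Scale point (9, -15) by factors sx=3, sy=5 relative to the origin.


Scaling: (x*sx, y*sy) = (9*3, -15*5) = (27, -75)

(27, -75)


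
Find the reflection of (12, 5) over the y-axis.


Reflection across y-axis: (x, y) -> (-x, y)
(12, 5) -> (-12, 5)

(-12, 5)


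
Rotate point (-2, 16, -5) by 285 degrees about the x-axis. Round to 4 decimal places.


x' = -2
y' = 16*cos(285) - -5*sin(285) = -0.6885
z' = 16*sin(285) + -5*cos(285) = -16.7489

(-2, -0.6885, -16.7489)


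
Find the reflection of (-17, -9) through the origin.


Reflection through origin: (x, y) -> (-x, -y)
(-17, -9) -> (17, 9)

(17, 9)


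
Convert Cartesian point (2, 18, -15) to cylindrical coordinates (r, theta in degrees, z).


r = sqrt(2^2 + 18^2) = 18.1108
theta = atan2(18, 2) = 83.6598 deg
z = -15

r = 18.1108, theta = 83.6598 deg, z = -15


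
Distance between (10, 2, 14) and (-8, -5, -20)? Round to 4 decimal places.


d = sqrt((-8-10)^2 + (-5-2)^2 + (-20-14)^2) = 39.1024

39.1024


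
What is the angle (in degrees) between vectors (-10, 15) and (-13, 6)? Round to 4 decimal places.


dot = -10*-13 + 15*6 = 220
|u| = 18.0278, |v| = 14.3178
cos(angle) = 0.8523
angle = 31.5348 degrees

31.5348 degrees


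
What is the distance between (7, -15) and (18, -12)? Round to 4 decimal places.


d = sqrt((18-7)^2 + (-12--15)^2) = 11.4018

11.4018


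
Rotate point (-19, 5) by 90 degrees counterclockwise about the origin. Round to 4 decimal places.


x' = -19*cos(90) - 5*sin(90) = -5
y' = -19*sin(90) + 5*cos(90) = -19

(-5, -19)


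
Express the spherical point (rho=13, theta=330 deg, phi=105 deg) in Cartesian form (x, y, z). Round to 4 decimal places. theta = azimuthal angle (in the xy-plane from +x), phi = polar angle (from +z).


x = 13 * sin(105) * cos(330) = 10.8747
y = 13 * sin(105) * sin(330) = -6.2785
z = 13 * cos(105) = -3.3646

(10.8747, -6.2785, -3.3646)


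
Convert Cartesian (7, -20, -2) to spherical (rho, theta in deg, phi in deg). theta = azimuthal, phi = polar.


rho = sqrt(7^2 + (-20)^2 + (-2)^2) = 21.2838
theta = atan2(-20, 7) = 289.29 deg
phi = acos(-2/21.2838) = 95.3919 deg

rho = 21.2838, theta = 289.29 deg, phi = 95.3919 deg


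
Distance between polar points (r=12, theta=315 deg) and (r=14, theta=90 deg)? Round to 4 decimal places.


d = sqrt(r1^2 + r2^2 - 2*r1*r2*cos(t2-t1))
d = sqrt(12^2 + 14^2 - 2*12*14*cos(90-315)) = 24.0331

24.0331


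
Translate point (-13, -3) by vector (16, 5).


Translation: (x+dx, y+dy) = (-13+16, -3+5) = (3, 2)

(3, 2)


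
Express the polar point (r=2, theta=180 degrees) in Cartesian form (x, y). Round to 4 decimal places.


x = 2 * cos(180) = -2
y = 2 * sin(180) = 0

(-2, 0)


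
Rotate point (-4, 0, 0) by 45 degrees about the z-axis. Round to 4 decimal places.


x' = -4*cos(45) - 0*sin(45) = -2.8284
y' = -4*sin(45) + 0*cos(45) = -2.8284
z' = 0

(-2.8284, -2.8284, 0)


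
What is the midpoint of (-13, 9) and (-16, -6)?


Midpoint = ((-13+-16)/2, (9+-6)/2) = (-14.5, 1.5)

(-14.5, 1.5)


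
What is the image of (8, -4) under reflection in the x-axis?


Reflection across x-axis: (x, y) -> (x, -y)
(8, -4) -> (8, 4)

(8, 4)


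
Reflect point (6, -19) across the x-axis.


Reflection across x-axis: (x, y) -> (x, -y)
(6, -19) -> (6, 19)

(6, 19)


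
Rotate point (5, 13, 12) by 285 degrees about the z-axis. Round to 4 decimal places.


x' = 5*cos(285) - 13*sin(285) = 13.8511
y' = 5*sin(285) + 13*cos(285) = -1.465
z' = 12

(13.8511, -1.465, 12)


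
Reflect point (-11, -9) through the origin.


Reflection through origin: (x, y) -> (-x, -y)
(-11, -9) -> (11, 9)

(11, 9)


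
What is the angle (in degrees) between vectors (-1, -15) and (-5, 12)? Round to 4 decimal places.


dot = -1*-5 + -15*12 = -175
|u| = 15.0333, |v| = 13
cos(angle) = -0.8954
angle = 153.5661 degrees

153.5661 degrees


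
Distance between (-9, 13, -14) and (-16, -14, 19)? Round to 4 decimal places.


d = sqrt((-16--9)^2 + (-14-13)^2 + (19--14)^2) = 43.2088

43.2088


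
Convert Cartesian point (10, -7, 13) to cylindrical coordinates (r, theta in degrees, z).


r = sqrt(10^2 + (-7)^2) = 12.2066
theta = atan2(-7, 10) = 325.008 deg
z = 13

r = 12.2066, theta = 325.008 deg, z = 13


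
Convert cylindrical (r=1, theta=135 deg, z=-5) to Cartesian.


x = 1 * cos(135) = -0.7071
y = 1 * sin(135) = 0.7071
z = -5

(-0.7071, 0.7071, -5)


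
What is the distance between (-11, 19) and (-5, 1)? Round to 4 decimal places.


d = sqrt((-5--11)^2 + (1-19)^2) = 18.9737

18.9737


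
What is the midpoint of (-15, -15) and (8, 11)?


Midpoint = ((-15+8)/2, (-15+11)/2) = (-3.5, -2)

(-3.5, -2)


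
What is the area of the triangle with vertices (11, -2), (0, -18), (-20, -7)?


Area = |x1(y2-y3) + x2(y3-y1) + x3(y1-y2)| / 2
= |11*(-18--7) + 0*(-7--2) + -20*(-2--18)| / 2
= 220.5

220.5


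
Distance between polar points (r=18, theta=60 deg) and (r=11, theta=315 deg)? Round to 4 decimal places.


d = sqrt(r1^2 + r2^2 - 2*r1*r2*cos(t2-t1))
d = sqrt(18^2 + 11^2 - 2*18*11*cos(315-60)) = 23.3986

23.3986


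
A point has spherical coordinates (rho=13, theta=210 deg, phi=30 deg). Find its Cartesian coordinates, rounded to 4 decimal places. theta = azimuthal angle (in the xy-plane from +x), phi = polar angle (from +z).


x = 13 * sin(30) * cos(210) = -5.6292
y = 13 * sin(30) * sin(210) = -3.25
z = 13 * cos(30) = 11.2583

(-5.6292, -3.25, 11.2583)


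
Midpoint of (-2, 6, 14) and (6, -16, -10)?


Midpoint = ((-2+6)/2, (6+-16)/2, (14+-10)/2) = (2, -5, 2)

(2, -5, 2)


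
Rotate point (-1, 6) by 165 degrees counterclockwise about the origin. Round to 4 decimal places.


x' = -1*cos(165) - 6*sin(165) = -0.587
y' = -1*sin(165) + 6*cos(165) = -6.0544

(-0.587, -6.0544)


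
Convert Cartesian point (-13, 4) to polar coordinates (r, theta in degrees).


r = sqrt((-13)^2 + 4^2) = 13.6015
theta = atan2(4, -13) = 162.8973 degrees

r = 13.6015, theta = 162.8973 degrees


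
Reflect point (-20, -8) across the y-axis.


Reflection across y-axis: (x, y) -> (-x, y)
(-20, -8) -> (20, -8)

(20, -8)


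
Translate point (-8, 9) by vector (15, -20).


Translation: (x+dx, y+dy) = (-8+15, 9+-20) = (7, -11)

(7, -11)


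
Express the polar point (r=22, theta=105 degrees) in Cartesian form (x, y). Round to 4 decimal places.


x = 22 * cos(105) = -5.694
y = 22 * sin(105) = 21.2504

(-5.694, 21.2504)


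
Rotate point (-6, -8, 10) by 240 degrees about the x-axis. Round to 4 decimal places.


x' = -6
y' = -8*cos(240) - 10*sin(240) = 12.6603
z' = -8*sin(240) + 10*cos(240) = 1.9282

(-6, 12.6603, 1.9282)


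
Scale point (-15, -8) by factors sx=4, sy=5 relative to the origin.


Scaling: (x*sx, y*sy) = (-15*4, -8*5) = (-60, -40)

(-60, -40)


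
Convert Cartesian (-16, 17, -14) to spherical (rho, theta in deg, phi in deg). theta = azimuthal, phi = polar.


rho = sqrt((-16)^2 + 17^2 + (-14)^2) = 27.2213
theta = atan2(17, -16) = 133.2643 deg
phi = acos(-14/27.2213) = 120.9509 deg

rho = 27.2213, theta = 133.2643 deg, phi = 120.9509 deg


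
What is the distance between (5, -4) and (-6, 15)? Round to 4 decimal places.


d = sqrt((-6-5)^2 + (15--4)^2) = 21.9545

21.9545


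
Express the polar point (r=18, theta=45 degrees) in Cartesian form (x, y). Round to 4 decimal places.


x = 18 * cos(45) = 12.7279
y = 18 * sin(45) = 12.7279

(12.7279, 12.7279)


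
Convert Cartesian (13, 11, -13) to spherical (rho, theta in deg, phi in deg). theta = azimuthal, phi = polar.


rho = sqrt(13^2 + 11^2 + (-13)^2) = 21.4243
theta = atan2(11, 13) = 40.2364 deg
phi = acos(-13/21.4243) = 127.3576 deg

rho = 21.4243, theta = 40.2364 deg, phi = 127.3576 deg


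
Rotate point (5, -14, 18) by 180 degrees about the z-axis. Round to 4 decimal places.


x' = 5*cos(180) - -14*sin(180) = -5
y' = 5*sin(180) + -14*cos(180) = 14
z' = 18

(-5, 14, 18)


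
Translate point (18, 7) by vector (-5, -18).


Translation: (x+dx, y+dy) = (18+-5, 7+-18) = (13, -11)

(13, -11)


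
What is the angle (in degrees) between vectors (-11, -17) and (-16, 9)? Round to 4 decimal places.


dot = -11*-16 + -17*9 = 23
|u| = 20.2485, |v| = 18.3576
cos(angle) = 0.0619
angle = 86.4525 degrees

86.4525 degrees


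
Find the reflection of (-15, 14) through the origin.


Reflection through origin: (x, y) -> (-x, -y)
(-15, 14) -> (15, -14)

(15, -14)


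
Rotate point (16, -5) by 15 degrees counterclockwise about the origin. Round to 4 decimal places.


x' = 16*cos(15) - -5*sin(15) = 16.7489
y' = 16*sin(15) + -5*cos(15) = -0.6885

(16.7489, -0.6885)


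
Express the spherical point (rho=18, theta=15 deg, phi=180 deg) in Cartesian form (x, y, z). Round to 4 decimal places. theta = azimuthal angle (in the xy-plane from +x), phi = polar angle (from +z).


x = 18 * sin(180) * cos(15) = 0
y = 18 * sin(180) * sin(15) = 0
z = 18 * cos(180) = -18

(0, 0, -18)


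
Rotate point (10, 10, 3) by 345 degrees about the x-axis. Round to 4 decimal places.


x' = 10
y' = 10*cos(345) - 3*sin(345) = 10.4357
z' = 10*sin(345) + 3*cos(345) = 0.3096

(10, 10.4357, 0.3096)


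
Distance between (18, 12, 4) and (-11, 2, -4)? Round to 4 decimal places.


d = sqrt((-11-18)^2 + (2-12)^2 + (-4-4)^2) = 31.7017

31.7017


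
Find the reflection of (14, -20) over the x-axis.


Reflection across x-axis: (x, y) -> (x, -y)
(14, -20) -> (14, 20)

(14, 20)


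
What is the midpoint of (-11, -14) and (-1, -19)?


Midpoint = ((-11+-1)/2, (-14+-19)/2) = (-6, -16.5)

(-6, -16.5)


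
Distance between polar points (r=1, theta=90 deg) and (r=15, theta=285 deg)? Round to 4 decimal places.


d = sqrt(r1^2 + r2^2 - 2*r1*r2*cos(t2-t1))
d = sqrt(1^2 + 15^2 - 2*1*15*cos(285-90)) = 15.968

15.968


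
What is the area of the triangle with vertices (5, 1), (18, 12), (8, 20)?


Area = |x1(y2-y3) + x2(y3-y1) + x3(y1-y2)| / 2
= |5*(12-20) + 18*(20-1) + 8*(1-12)| / 2
= 107

107


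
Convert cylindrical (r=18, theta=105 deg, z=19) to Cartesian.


x = 18 * cos(105) = -4.6587
y = 18 * sin(105) = 17.3867
z = 19

(-4.6587, 17.3867, 19)


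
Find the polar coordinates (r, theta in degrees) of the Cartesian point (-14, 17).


r = sqrt((-14)^2 + 17^2) = 22.0227
theta = atan2(17, -14) = 129.4725 degrees

r = 22.0227, theta = 129.4725 degrees


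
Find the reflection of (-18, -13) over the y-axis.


Reflection across y-axis: (x, y) -> (-x, y)
(-18, -13) -> (18, -13)

(18, -13)


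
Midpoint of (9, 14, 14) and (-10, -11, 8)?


Midpoint = ((9+-10)/2, (14+-11)/2, (14+8)/2) = (-0.5, 1.5, 11)

(-0.5, 1.5, 11)


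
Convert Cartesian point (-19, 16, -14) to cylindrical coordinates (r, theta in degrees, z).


r = sqrt((-19)^2 + 16^2) = 24.8395
theta = atan2(16, -19) = 139.8991 deg
z = -14

r = 24.8395, theta = 139.8991 deg, z = -14


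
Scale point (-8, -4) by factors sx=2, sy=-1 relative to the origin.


Scaling: (x*sx, y*sy) = (-8*2, -4*-1) = (-16, 4)

(-16, 4)


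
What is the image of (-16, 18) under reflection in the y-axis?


Reflection across y-axis: (x, y) -> (-x, y)
(-16, 18) -> (16, 18)

(16, 18)


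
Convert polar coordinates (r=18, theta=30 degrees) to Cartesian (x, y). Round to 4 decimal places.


x = 18 * cos(30) = 15.5885
y = 18 * sin(30) = 9

(15.5885, 9)


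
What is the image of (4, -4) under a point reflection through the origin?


Reflection through origin: (x, y) -> (-x, -y)
(4, -4) -> (-4, 4)

(-4, 4)


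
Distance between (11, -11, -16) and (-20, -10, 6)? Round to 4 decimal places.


d = sqrt((-20-11)^2 + (-10--11)^2 + (6--16)^2) = 38.0263

38.0263


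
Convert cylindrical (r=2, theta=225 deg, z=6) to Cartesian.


x = 2 * cos(225) = -1.4142
y = 2 * sin(225) = -1.4142
z = 6

(-1.4142, -1.4142, 6)


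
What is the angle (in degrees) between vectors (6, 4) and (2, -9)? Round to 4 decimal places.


dot = 6*2 + 4*-9 = -24
|u| = 7.2111, |v| = 9.2195
cos(angle) = -0.361
angle = 111.1613 degrees

111.1613 degrees


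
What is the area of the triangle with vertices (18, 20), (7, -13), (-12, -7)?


Area = |x1(y2-y3) + x2(y3-y1) + x3(y1-y2)| / 2
= |18*(-13--7) + 7*(-7-20) + -12*(20--13)| / 2
= 346.5

346.5


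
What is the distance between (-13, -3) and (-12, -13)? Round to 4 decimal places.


d = sqrt((-12--13)^2 + (-13--3)^2) = 10.0499

10.0499


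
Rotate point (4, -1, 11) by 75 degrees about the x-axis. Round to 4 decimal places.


x' = 4
y' = -1*cos(75) - 11*sin(75) = -10.884
z' = -1*sin(75) + 11*cos(75) = 1.8811

(4, -10.884, 1.8811)


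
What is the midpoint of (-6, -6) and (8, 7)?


Midpoint = ((-6+8)/2, (-6+7)/2) = (1, 0.5)

(1, 0.5)


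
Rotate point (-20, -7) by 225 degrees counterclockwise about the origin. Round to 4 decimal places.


x' = -20*cos(225) - -7*sin(225) = 9.1924
y' = -20*sin(225) + -7*cos(225) = 19.0919

(9.1924, 19.0919)


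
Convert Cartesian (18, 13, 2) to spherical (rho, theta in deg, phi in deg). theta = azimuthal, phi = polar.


rho = sqrt(18^2 + 13^2 + 2^2) = 22.2935
theta = atan2(13, 18) = 35.8377 deg
phi = acos(2/22.2935) = 84.8529 deg

rho = 22.2935, theta = 35.8377 deg, phi = 84.8529 deg


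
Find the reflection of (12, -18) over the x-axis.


Reflection across x-axis: (x, y) -> (x, -y)
(12, -18) -> (12, 18)

(12, 18)


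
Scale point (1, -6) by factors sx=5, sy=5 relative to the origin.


Scaling: (x*sx, y*sy) = (1*5, -6*5) = (5, -30)

(5, -30)


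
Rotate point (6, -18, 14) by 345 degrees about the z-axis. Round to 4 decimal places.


x' = 6*cos(345) - -18*sin(345) = 1.1368
y' = 6*sin(345) + -18*cos(345) = -18.9396
z' = 14

(1.1368, -18.9396, 14)


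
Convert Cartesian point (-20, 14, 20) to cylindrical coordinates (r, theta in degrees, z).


r = sqrt((-20)^2 + 14^2) = 24.4131
theta = atan2(14, -20) = 145.008 deg
z = 20

r = 24.4131, theta = 145.008 deg, z = 20


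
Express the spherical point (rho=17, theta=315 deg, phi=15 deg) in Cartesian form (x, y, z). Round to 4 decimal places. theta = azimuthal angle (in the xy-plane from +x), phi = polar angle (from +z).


x = 17 * sin(15) * cos(315) = 3.1112
y = 17 * sin(15) * sin(315) = -3.1112
z = 17 * cos(15) = 16.4207

(3.1112, -3.1112, 16.4207)


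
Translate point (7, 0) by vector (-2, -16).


Translation: (x+dx, y+dy) = (7+-2, 0+-16) = (5, -16)

(5, -16)


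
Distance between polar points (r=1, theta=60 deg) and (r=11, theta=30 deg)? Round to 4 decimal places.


d = sqrt(r1^2 + r2^2 - 2*r1*r2*cos(t2-t1))
d = sqrt(1^2 + 11^2 - 2*1*11*cos(30-60)) = 10.1463

10.1463


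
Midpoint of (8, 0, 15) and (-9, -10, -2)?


Midpoint = ((8+-9)/2, (0+-10)/2, (15+-2)/2) = (-0.5, -5, 6.5)

(-0.5, -5, 6.5)


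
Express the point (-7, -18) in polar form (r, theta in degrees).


r = sqrt((-7)^2 + (-18)^2) = 19.3132
theta = atan2(-18, -7) = 248.7495 degrees

r = 19.3132, theta = 248.7495 degrees


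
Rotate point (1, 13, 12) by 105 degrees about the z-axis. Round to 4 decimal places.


x' = 1*cos(105) - 13*sin(105) = -12.8159
y' = 1*sin(105) + 13*cos(105) = -2.3987
z' = 12

(-12.8159, -2.3987, 12)


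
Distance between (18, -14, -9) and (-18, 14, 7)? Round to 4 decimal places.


d = sqrt((-18-18)^2 + (14--14)^2 + (7--9)^2) = 48.3322

48.3322


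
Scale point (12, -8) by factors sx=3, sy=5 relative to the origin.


Scaling: (x*sx, y*sy) = (12*3, -8*5) = (36, -40)

(36, -40)


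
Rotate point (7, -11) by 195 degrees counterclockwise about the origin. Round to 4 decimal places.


x' = 7*cos(195) - -11*sin(195) = -9.6085
y' = 7*sin(195) + -11*cos(195) = 8.8135

(-9.6085, 8.8135)


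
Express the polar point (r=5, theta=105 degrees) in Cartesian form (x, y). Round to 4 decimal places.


x = 5 * cos(105) = -1.2941
y = 5 * sin(105) = 4.8296

(-1.2941, 4.8296)


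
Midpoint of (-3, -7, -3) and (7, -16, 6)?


Midpoint = ((-3+7)/2, (-7+-16)/2, (-3+6)/2) = (2, -11.5, 1.5)

(2, -11.5, 1.5)


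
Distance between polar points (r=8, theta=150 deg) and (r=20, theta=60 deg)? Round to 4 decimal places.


d = sqrt(r1^2 + r2^2 - 2*r1*r2*cos(t2-t1))
d = sqrt(8^2 + 20^2 - 2*8*20*cos(60-150)) = 21.5407

21.5407


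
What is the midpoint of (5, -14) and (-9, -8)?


Midpoint = ((5+-9)/2, (-14+-8)/2) = (-2, -11)

(-2, -11)


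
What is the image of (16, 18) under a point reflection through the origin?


Reflection through origin: (x, y) -> (-x, -y)
(16, 18) -> (-16, -18)

(-16, -18)


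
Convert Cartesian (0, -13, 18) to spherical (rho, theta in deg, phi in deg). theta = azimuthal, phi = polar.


rho = sqrt(0^2 + (-13)^2 + 18^2) = 22.2036
theta = atan2(-13, 0) = 270 deg
phi = acos(18/22.2036) = 35.8377 deg

rho = 22.2036, theta = 270 deg, phi = 35.8377 deg


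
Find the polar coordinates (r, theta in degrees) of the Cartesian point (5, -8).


r = sqrt(5^2 + (-8)^2) = 9.434
theta = atan2(-8, 5) = 302.0054 degrees

r = 9.434, theta = 302.0054 degrees


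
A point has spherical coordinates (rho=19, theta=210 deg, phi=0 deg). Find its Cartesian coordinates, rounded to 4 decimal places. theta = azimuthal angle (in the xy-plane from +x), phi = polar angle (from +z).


x = 19 * sin(0) * cos(210) = 0
y = 19 * sin(0) * sin(210) = 0
z = 19 * cos(0) = 19

(0, 0, 19)


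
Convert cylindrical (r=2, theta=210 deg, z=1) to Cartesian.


x = 2 * cos(210) = -1.7321
y = 2 * sin(210) = -1
z = 1

(-1.7321, -1, 1)


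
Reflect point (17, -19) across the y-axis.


Reflection across y-axis: (x, y) -> (-x, y)
(17, -19) -> (-17, -19)

(-17, -19)


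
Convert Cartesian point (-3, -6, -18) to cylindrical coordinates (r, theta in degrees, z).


r = sqrt((-3)^2 + (-6)^2) = 6.7082
theta = atan2(-6, -3) = 243.4349 deg
z = -18

r = 6.7082, theta = 243.4349 deg, z = -18


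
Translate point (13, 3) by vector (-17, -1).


Translation: (x+dx, y+dy) = (13+-17, 3+-1) = (-4, 2)

(-4, 2)


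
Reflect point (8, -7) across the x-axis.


Reflection across x-axis: (x, y) -> (x, -y)
(8, -7) -> (8, 7)

(8, 7)


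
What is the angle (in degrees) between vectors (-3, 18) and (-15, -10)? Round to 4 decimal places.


dot = -3*-15 + 18*-10 = -135
|u| = 18.2483, |v| = 18.0278
cos(angle) = -0.4104
angle = 114.2277 degrees

114.2277 degrees


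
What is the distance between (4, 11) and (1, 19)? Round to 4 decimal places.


d = sqrt((1-4)^2 + (19-11)^2) = 8.544

8.544


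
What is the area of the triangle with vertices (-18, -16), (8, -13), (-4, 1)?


Area = |x1(y2-y3) + x2(y3-y1) + x3(y1-y2)| / 2
= |-18*(-13-1) + 8*(1--16) + -4*(-16--13)| / 2
= 200

200


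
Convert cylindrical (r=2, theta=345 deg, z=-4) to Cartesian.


x = 2 * cos(345) = 1.9319
y = 2 * sin(345) = -0.5176
z = -4

(1.9319, -0.5176, -4)


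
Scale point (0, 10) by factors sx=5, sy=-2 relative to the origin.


Scaling: (x*sx, y*sy) = (0*5, 10*-2) = (0, -20)

(0, -20)


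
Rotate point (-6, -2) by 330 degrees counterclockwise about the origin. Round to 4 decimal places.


x' = -6*cos(330) - -2*sin(330) = -6.1962
y' = -6*sin(330) + -2*cos(330) = 1.2679

(-6.1962, 1.2679)


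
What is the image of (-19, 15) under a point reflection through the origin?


Reflection through origin: (x, y) -> (-x, -y)
(-19, 15) -> (19, -15)

(19, -15)


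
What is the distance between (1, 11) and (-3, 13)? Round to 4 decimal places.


d = sqrt((-3-1)^2 + (13-11)^2) = 4.4721

4.4721


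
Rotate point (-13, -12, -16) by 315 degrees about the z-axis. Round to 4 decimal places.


x' = -13*cos(315) - -12*sin(315) = -17.6777
y' = -13*sin(315) + -12*cos(315) = 0.7071
z' = -16

(-17.6777, 0.7071, -16)


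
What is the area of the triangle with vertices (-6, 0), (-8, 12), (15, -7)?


Area = |x1(y2-y3) + x2(y3-y1) + x3(y1-y2)| / 2
= |-6*(12--7) + -8*(-7-0) + 15*(0-12)| / 2
= 119

119


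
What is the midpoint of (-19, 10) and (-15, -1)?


Midpoint = ((-19+-15)/2, (10+-1)/2) = (-17, 4.5)

(-17, 4.5)


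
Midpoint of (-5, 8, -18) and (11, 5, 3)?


Midpoint = ((-5+11)/2, (8+5)/2, (-18+3)/2) = (3, 6.5, -7.5)

(3, 6.5, -7.5)


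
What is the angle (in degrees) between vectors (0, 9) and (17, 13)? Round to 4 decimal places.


dot = 0*17 + 9*13 = 117
|u| = 9, |v| = 21.4009
cos(angle) = 0.6075
angle = 52.5946 degrees

52.5946 degrees


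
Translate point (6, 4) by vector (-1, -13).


Translation: (x+dx, y+dy) = (6+-1, 4+-13) = (5, -9)

(5, -9)


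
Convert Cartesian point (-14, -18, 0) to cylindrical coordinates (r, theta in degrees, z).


r = sqrt((-14)^2 + (-18)^2) = 22.8035
theta = atan2(-18, -14) = 232.125 deg
z = 0

r = 22.8035, theta = 232.125 deg, z = 0


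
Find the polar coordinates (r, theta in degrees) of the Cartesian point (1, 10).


r = sqrt(1^2 + 10^2) = 10.0499
theta = atan2(10, 1) = 84.2894 degrees

r = 10.0499, theta = 84.2894 degrees


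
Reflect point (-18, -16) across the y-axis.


Reflection across y-axis: (x, y) -> (-x, y)
(-18, -16) -> (18, -16)

(18, -16)


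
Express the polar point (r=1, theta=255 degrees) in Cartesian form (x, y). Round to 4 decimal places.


x = 1 * cos(255) = -0.2588
y = 1 * sin(255) = -0.9659

(-0.2588, -0.9659)


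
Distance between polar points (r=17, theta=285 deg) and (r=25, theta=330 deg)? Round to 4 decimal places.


d = sqrt(r1^2 + r2^2 - 2*r1*r2*cos(t2-t1))
d = sqrt(17^2 + 25^2 - 2*17*25*cos(330-285)) = 17.6907

17.6907


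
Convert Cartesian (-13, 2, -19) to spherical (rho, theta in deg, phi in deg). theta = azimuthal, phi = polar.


rho = sqrt((-13)^2 + 2^2 + (-19)^2) = 23.1084
theta = atan2(2, -13) = 171.2538 deg
phi = acos(-19/23.1084) = 145.3067 deg

rho = 23.1084, theta = 171.2538 deg, phi = 145.3067 deg


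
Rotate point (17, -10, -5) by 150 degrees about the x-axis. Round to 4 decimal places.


x' = 17
y' = -10*cos(150) - -5*sin(150) = 11.1603
z' = -10*sin(150) + -5*cos(150) = -0.6699

(17, 11.1603, -0.6699)


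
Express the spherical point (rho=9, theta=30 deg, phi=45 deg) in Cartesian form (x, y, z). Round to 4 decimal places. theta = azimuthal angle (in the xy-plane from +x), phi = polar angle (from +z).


x = 9 * sin(45) * cos(30) = 5.5114
y = 9 * sin(45) * sin(30) = 3.182
z = 9 * cos(45) = 6.364

(5.5114, 3.182, 6.364)


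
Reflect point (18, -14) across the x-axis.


Reflection across x-axis: (x, y) -> (x, -y)
(18, -14) -> (18, 14)

(18, 14)


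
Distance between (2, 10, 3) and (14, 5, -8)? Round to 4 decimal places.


d = sqrt((14-2)^2 + (5-10)^2 + (-8-3)^2) = 17.0294

17.0294


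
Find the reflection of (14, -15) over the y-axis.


Reflection across y-axis: (x, y) -> (-x, y)
(14, -15) -> (-14, -15)

(-14, -15)


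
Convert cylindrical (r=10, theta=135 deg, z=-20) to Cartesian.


x = 10 * cos(135) = -7.0711
y = 10 * sin(135) = 7.0711
z = -20

(-7.0711, 7.0711, -20)


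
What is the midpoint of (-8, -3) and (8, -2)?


Midpoint = ((-8+8)/2, (-3+-2)/2) = (0, -2.5)

(0, -2.5)


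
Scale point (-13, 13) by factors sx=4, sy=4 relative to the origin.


Scaling: (x*sx, y*sy) = (-13*4, 13*4) = (-52, 52)

(-52, 52)


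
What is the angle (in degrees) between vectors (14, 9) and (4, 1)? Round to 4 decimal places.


dot = 14*4 + 9*1 = 65
|u| = 16.6433, |v| = 4.1231
cos(angle) = 0.9472
angle = 18.699 degrees

18.699 degrees


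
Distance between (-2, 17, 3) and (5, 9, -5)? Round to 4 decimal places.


d = sqrt((5--2)^2 + (9-17)^2 + (-5-3)^2) = 13.3041

13.3041


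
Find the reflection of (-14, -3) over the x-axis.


Reflection across x-axis: (x, y) -> (x, -y)
(-14, -3) -> (-14, 3)

(-14, 3)


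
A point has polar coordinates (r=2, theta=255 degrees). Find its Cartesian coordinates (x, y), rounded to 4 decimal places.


x = 2 * cos(255) = -0.5176
y = 2 * sin(255) = -1.9319

(-0.5176, -1.9319)


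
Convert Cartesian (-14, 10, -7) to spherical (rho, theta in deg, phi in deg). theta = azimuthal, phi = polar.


rho = sqrt((-14)^2 + 10^2 + (-7)^2) = 18.5742
theta = atan2(10, -14) = 144.4623 deg
phi = acos(-7/18.5742) = 112.1398 deg

rho = 18.5742, theta = 144.4623 deg, phi = 112.1398 deg


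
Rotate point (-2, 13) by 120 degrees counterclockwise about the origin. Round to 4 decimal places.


x' = -2*cos(120) - 13*sin(120) = -10.2583
y' = -2*sin(120) + 13*cos(120) = -8.2321

(-10.2583, -8.2321)


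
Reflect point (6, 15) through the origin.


Reflection through origin: (x, y) -> (-x, -y)
(6, 15) -> (-6, -15)

(-6, -15)


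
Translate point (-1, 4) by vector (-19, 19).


Translation: (x+dx, y+dy) = (-1+-19, 4+19) = (-20, 23)

(-20, 23)


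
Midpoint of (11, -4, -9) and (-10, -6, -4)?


Midpoint = ((11+-10)/2, (-4+-6)/2, (-9+-4)/2) = (0.5, -5, -6.5)

(0.5, -5, -6.5)


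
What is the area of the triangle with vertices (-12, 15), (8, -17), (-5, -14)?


Area = |x1(y2-y3) + x2(y3-y1) + x3(y1-y2)| / 2
= |-12*(-17--14) + 8*(-14-15) + -5*(15--17)| / 2
= 178

178


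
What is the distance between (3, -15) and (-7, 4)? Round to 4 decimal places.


d = sqrt((-7-3)^2 + (4--15)^2) = 21.4709

21.4709


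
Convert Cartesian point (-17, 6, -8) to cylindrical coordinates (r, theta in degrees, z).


r = sqrt((-17)^2 + 6^2) = 18.0278
theta = atan2(6, -17) = 160.56 deg
z = -8

r = 18.0278, theta = 160.56 deg, z = -8


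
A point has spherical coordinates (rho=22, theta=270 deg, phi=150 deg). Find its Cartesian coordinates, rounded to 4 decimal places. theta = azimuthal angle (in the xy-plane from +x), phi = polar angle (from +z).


x = 22 * sin(150) * cos(270) = 0
y = 22 * sin(150) * sin(270) = -11
z = 22 * cos(150) = -19.0526

(0, -11, -19.0526)


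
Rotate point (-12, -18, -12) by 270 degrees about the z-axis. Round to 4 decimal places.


x' = -12*cos(270) - -18*sin(270) = -18
y' = -12*sin(270) + -18*cos(270) = 12
z' = -12

(-18, 12, -12)


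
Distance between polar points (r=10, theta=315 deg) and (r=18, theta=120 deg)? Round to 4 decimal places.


d = sqrt(r1^2 + r2^2 - 2*r1*r2*cos(t2-t1))
d = sqrt(10^2 + 18^2 - 2*10*18*cos(120-315)) = 27.7801

27.7801


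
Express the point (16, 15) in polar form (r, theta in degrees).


r = sqrt(16^2 + 15^2) = 21.9317
theta = atan2(15, 16) = 43.1524 degrees

r = 21.9317, theta = 43.1524 degrees


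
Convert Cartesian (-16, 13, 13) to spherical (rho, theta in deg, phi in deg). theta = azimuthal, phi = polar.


rho = sqrt((-16)^2 + 13^2 + 13^2) = 24.3721
theta = atan2(13, -16) = 140.9061 deg
phi = acos(13/24.3721) = 57.7648 deg

rho = 24.3721, theta = 140.9061 deg, phi = 57.7648 deg


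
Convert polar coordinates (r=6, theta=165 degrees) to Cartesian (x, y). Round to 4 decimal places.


x = 6 * cos(165) = -5.7956
y = 6 * sin(165) = 1.5529

(-5.7956, 1.5529)


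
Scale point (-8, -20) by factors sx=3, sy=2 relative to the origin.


Scaling: (x*sx, y*sy) = (-8*3, -20*2) = (-24, -40)

(-24, -40)


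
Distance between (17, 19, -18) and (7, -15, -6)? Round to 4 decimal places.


d = sqrt((7-17)^2 + (-15-19)^2 + (-6--18)^2) = 37.4166

37.4166


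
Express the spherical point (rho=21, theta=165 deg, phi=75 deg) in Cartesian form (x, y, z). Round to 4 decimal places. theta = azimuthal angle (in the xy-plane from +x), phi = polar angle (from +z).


x = 21 * sin(75) * cos(165) = -19.5933
y = 21 * sin(75) * sin(165) = 5.25
z = 21 * cos(75) = 5.4352

(-19.5933, 5.25, 5.4352)


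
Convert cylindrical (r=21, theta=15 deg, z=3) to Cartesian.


x = 21 * cos(15) = 20.2844
y = 21 * sin(15) = 5.4352
z = 3

(20.2844, 5.4352, 3)


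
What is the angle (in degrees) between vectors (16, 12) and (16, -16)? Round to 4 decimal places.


dot = 16*16 + 12*-16 = 64
|u| = 20, |v| = 22.6274
cos(angle) = 0.1414
angle = 81.8699 degrees

81.8699 degrees


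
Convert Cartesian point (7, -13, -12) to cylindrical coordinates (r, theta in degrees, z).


r = sqrt(7^2 + (-13)^2) = 14.7648
theta = atan2(-13, 7) = 298.3008 deg
z = -12

r = 14.7648, theta = 298.3008 deg, z = -12


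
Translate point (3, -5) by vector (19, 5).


Translation: (x+dx, y+dy) = (3+19, -5+5) = (22, 0)

(22, 0)


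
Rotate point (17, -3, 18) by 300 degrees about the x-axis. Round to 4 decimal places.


x' = 17
y' = -3*cos(300) - 18*sin(300) = 14.0885
z' = -3*sin(300) + 18*cos(300) = 11.5981

(17, 14.0885, 11.5981)


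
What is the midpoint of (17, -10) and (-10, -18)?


Midpoint = ((17+-10)/2, (-10+-18)/2) = (3.5, -14)

(3.5, -14)


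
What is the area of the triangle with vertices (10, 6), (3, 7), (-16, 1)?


Area = |x1(y2-y3) + x2(y3-y1) + x3(y1-y2)| / 2
= |10*(7-1) + 3*(1-6) + -16*(6-7)| / 2
= 30.5

30.5


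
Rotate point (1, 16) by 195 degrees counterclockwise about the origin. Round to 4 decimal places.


x' = 1*cos(195) - 16*sin(195) = 3.1752
y' = 1*sin(195) + 16*cos(195) = -15.7136

(3.1752, -15.7136)


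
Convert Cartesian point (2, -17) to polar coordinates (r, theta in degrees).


r = sqrt(2^2 + (-17)^2) = 17.1172
theta = atan2(-17, 2) = 276.7098 degrees

r = 17.1172, theta = 276.7098 degrees


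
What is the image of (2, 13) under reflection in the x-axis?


Reflection across x-axis: (x, y) -> (x, -y)
(2, 13) -> (2, -13)

(2, -13)


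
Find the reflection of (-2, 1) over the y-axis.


Reflection across y-axis: (x, y) -> (-x, y)
(-2, 1) -> (2, 1)

(2, 1)


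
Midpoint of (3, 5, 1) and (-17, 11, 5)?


Midpoint = ((3+-17)/2, (5+11)/2, (1+5)/2) = (-7, 8, 3)

(-7, 8, 3)


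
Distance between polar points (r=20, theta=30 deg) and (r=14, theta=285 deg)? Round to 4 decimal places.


d = sqrt(r1^2 + r2^2 - 2*r1*r2*cos(t2-t1))
d = sqrt(20^2 + 14^2 - 2*20*14*cos(285-30)) = 27.2202

27.2202


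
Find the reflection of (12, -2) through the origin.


Reflection through origin: (x, y) -> (-x, -y)
(12, -2) -> (-12, 2)

(-12, 2)


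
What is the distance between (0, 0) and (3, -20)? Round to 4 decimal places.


d = sqrt((3-0)^2 + (-20-0)^2) = 20.2237

20.2237


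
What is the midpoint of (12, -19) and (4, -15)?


Midpoint = ((12+4)/2, (-19+-15)/2) = (8, -17)

(8, -17)


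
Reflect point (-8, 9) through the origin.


Reflection through origin: (x, y) -> (-x, -y)
(-8, 9) -> (8, -9)

(8, -9)


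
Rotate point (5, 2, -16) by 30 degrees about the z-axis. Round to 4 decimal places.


x' = 5*cos(30) - 2*sin(30) = 3.3301
y' = 5*sin(30) + 2*cos(30) = 4.2321
z' = -16

(3.3301, 4.2321, -16)


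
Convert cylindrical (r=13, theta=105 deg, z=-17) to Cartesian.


x = 13 * cos(105) = -3.3646
y = 13 * sin(105) = 12.557
z = -17

(-3.3646, 12.557, -17)


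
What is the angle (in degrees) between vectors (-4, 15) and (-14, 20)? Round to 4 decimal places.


dot = -4*-14 + 15*20 = 356
|u| = 15.5242, |v| = 24.4131
cos(angle) = 0.9393
angle = 20.0606 degrees

20.0606 degrees


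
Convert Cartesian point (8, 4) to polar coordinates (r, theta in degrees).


r = sqrt(8^2 + 4^2) = 8.9443
theta = atan2(4, 8) = 26.5651 degrees

r = 8.9443, theta = 26.5651 degrees


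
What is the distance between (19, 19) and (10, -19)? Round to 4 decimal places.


d = sqrt((10-19)^2 + (-19-19)^2) = 39.0512

39.0512


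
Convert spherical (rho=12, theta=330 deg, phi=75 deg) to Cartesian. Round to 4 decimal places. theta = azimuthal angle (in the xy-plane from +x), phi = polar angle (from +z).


x = 12 * sin(75) * cos(330) = 10.0382
y = 12 * sin(75) * sin(330) = -5.7956
z = 12 * cos(75) = 3.1058

(10.0382, -5.7956, 3.1058)


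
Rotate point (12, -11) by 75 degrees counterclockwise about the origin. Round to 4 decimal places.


x' = 12*cos(75) - -11*sin(75) = 13.731
y' = 12*sin(75) + -11*cos(75) = 8.7441

(13.731, 8.7441)


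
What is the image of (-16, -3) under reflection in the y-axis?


Reflection across y-axis: (x, y) -> (-x, y)
(-16, -3) -> (16, -3)

(16, -3)
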